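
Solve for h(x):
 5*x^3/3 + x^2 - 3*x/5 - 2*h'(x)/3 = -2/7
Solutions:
 h(x) = C1 + 5*x^4/8 + x^3/2 - 9*x^2/20 + 3*x/7


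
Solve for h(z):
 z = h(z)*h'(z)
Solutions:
 h(z) = -sqrt(C1 + z^2)
 h(z) = sqrt(C1 + z^2)


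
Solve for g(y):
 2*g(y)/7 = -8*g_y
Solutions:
 g(y) = C1*exp(-y/28)


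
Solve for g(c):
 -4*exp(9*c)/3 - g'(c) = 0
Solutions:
 g(c) = C1 - 4*exp(9*c)/27


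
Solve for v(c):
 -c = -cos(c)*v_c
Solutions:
 v(c) = C1 + Integral(c/cos(c), c)


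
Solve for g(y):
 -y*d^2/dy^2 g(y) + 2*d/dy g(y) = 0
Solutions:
 g(y) = C1 + C2*y^3


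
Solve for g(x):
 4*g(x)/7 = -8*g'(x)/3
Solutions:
 g(x) = C1*exp(-3*x/14)


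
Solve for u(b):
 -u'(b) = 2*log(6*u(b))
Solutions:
 Integral(1/(log(_y) + log(6)), (_y, u(b)))/2 = C1 - b


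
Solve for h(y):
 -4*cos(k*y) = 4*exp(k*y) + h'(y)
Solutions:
 h(y) = C1 - 4*exp(k*y)/k - 4*sin(k*y)/k


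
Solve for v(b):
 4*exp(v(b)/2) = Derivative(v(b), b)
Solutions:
 v(b) = 2*log(-1/(C1 + 4*b)) + 2*log(2)


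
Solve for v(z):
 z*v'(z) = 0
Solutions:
 v(z) = C1


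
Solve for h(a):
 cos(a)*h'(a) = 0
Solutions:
 h(a) = C1


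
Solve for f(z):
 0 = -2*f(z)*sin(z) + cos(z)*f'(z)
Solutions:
 f(z) = C1/cos(z)^2


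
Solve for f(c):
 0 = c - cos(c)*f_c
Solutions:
 f(c) = C1 + Integral(c/cos(c), c)


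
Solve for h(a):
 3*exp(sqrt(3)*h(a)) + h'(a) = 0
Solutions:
 h(a) = sqrt(3)*(2*log(1/(C1 + 3*a)) - log(3))/6


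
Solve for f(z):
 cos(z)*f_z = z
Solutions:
 f(z) = C1 + Integral(z/cos(z), z)


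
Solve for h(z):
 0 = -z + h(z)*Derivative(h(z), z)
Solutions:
 h(z) = -sqrt(C1 + z^2)
 h(z) = sqrt(C1 + z^2)


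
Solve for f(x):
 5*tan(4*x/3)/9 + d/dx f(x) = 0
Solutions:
 f(x) = C1 + 5*log(cos(4*x/3))/12


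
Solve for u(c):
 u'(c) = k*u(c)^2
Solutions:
 u(c) = -1/(C1 + c*k)


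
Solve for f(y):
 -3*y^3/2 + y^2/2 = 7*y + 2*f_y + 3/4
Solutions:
 f(y) = C1 - 3*y^4/16 + y^3/12 - 7*y^2/4 - 3*y/8


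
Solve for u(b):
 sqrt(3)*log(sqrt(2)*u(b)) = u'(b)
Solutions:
 -2*sqrt(3)*Integral(1/(2*log(_y) + log(2)), (_y, u(b)))/3 = C1 - b


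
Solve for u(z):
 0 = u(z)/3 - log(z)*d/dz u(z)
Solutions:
 u(z) = C1*exp(li(z)/3)


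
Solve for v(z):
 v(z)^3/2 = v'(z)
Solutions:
 v(z) = -sqrt(-1/(C1 + z))
 v(z) = sqrt(-1/(C1 + z))


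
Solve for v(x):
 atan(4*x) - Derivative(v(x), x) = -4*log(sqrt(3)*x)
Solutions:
 v(x) = C1 + 4*x*log(x) + x*atan(4*x) - 4*x + 2*x*log(3) - log(16*x^2 + 1)/8


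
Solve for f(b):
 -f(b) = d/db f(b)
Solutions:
 f(b) = C1*exp(-b)


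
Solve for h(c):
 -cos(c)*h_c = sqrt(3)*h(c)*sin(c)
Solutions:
 h(c) = C1*cos(c)^(sqrt(3))


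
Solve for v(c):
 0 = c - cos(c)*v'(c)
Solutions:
 v(c) = C1 + Integral(c/cos(c), c)


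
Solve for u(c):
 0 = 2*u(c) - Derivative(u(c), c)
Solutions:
 u(c) = C1*exp(2*c)


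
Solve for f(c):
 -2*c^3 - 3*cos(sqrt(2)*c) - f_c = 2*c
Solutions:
 f(c) = C1 - c^4/2 - c^2 - 3*sqrt(2)*sin(sqrt(2)*c)/2


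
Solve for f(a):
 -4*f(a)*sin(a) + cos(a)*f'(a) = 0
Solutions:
 f(a) = C1/cos(a)^4


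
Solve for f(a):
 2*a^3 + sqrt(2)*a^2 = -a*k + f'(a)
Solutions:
 f(a) = C1 + a^4/2 + sqrt(2)*a^3/3 + a^2*k/2


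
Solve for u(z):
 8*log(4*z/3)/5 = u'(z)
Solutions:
 u(z) = C1 + 8*z*log(z)/5 - 8*z*log(3)/5 - 8*z/5 + 16*z*log(2)/5


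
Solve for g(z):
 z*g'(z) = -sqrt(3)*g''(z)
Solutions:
 g(z) = C1 + C2*erf(sqrt(2)*3^(3/4)*z/6)


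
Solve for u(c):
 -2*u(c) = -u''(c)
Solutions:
 u(c) = C1*exp(-sqrt(2)*c) + C2*exp(sqrt(2)*c)


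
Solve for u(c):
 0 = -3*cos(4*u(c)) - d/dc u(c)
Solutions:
 u(c) = -asin((C1 + exp(24*c))/(C1 - exp(24*c)))/4 + pi/4
 u(c) = asin((C1 + exp(24*c))/(C1 - exp(24*c)))/4


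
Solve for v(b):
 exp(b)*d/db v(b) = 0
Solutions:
 v(b) = C1


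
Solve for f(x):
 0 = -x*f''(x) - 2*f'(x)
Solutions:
 f(x) = C1 + C2/x


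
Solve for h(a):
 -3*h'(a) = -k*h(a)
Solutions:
 h(a) = C1*exp(a*k/3)


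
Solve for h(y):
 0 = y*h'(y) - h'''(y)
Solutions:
 h(y) = C1 + Integral(C2*airyai(y) + C3*airybi(y), y)


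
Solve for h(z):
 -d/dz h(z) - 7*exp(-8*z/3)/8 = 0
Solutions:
 h(z) = C1 + 21*exp(-8*z/3)/64


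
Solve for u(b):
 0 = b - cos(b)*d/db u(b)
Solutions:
 u(b) = C1 + Integral(b/cos(b), b)


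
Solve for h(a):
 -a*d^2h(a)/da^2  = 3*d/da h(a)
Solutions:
 h(a) = C1 + C2/a^2


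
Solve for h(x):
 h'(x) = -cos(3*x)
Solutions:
 h(x) = C1 - sin(3*x)/3


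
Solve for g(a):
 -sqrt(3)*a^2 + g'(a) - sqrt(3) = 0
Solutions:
 g(a) = C1 + sqrt(3)*a^3/3 + sqrt(3)*a


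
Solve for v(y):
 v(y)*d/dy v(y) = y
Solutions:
 v(y) = -sqrt(C1 + y^2)
 v(y) = sqrt(C1 + y^2)


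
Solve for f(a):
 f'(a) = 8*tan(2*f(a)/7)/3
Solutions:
 f(a) = -7*asin(C1*exp(16*a/21))/2 + 7*pi/2
 f(a) = 7*asin(C1*exp(16*a/21))/2


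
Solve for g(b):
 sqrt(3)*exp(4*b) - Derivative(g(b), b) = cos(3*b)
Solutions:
 g(b) = C1 + sqrt(3)*exp(4*b)/4 - sin(3*b)/3


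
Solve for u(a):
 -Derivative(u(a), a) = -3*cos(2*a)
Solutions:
 u(a) = C1 + 3*sin(2*a)/2


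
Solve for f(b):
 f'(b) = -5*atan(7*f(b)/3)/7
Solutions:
 Integral(1/atan(7*_y/3), (_y, f(b))) = C1 - 5*b/7


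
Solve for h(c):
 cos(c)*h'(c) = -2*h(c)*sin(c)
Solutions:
 h(c) = C1*cos(c)^2


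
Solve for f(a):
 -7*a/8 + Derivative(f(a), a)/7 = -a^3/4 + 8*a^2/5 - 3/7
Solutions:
 f(a) = C1 - 7*a^4/16 + 56*a^3/15 + 49*a^2/16 - 3*a


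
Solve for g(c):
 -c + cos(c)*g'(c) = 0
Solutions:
 g(c) = C1 + Integral(c/cos(c), c)


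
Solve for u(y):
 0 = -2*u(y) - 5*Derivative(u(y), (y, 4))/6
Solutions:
 u(y) = (C1*sin(3^(1/4)*5^(3/4)*y/5) + C2*cos(3^(1/4)*5^(3/4)*y/5))*exp(-3^(1/4)*5^(3/4)*y/5) + (C3*sin(3^(1/4)*5^(3/4)*y/5) + C4*cos(3^(1/4)*5^(3/4)*y/5))*exp(3^(1/4)*5^(3/4)*y/5)


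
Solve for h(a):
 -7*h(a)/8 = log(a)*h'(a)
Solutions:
 h(a) = C1*exp(-7*li(a)/8)


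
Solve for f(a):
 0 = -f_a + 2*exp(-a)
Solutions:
 f(a) = C1 - 2*exp(-a)


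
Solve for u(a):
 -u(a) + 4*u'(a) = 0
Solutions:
 u(a) = C1*exp(a/4)


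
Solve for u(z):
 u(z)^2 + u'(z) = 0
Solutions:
 u(z) = 1/(C1 + z)


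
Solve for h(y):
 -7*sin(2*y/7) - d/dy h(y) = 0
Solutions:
 h(y) = C1 + 49*cos(2*y/7)/2


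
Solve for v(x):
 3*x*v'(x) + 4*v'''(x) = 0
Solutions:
 v(x) = C1 + Integral(C2*airyai(-6^(1/3)*x/2) + C3*airybi(-6^(1/3)*x/2), x)


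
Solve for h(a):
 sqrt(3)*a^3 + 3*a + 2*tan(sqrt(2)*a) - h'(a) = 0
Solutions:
 h(a) = C1 + sqrt(3)*a^4/4 + 3*a^2/2 - sqrt(2)*log(cos(sqrt(2)*a))


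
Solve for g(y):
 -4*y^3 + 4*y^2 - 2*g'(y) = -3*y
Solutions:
 g(y) = C1 - y^4/2 + 2*y^3/3 + 3*y^2/4


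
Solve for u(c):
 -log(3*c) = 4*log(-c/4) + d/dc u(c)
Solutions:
 u(c) = C1 - 5*c*log(c) + c*(-log(3) + 5 + 8*log(2) - 4*I*pi)


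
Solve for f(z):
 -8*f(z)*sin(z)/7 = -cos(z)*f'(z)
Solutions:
 f(z) = C1/cos(z)^(8/7)


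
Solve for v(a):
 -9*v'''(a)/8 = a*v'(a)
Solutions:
 v(a) = C1 + Integral(C2*airyai(-2*3^(1/3)*a/3) + C3*airybi(-2*3^(1/3)*a/3), a)


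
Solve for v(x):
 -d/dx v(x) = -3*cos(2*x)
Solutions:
 v(x) = C1 + 3*sin(2*x)/2


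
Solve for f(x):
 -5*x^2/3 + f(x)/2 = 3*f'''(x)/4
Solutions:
 f(x) = C3*exp(2^(1/3)*3^(2/3)*x/3) + 10*x^2/3 + (C1*sin(2^(1/3)*3^(1/6)*x/2) + C2*cos(2^(1/3)*3^(1/6)*x/2))*exp(-2^(1/3)*3^(2/3)*x/6)


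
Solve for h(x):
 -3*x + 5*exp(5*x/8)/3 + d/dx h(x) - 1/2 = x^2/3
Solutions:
 h(x) = C1 + x^3/9 + 3*x^2/2 + x/2 - 8*exp(5*x/8)/3


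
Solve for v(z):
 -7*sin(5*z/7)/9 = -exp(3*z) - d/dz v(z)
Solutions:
 v(z) = C1 - exp(3*z)/3 - 49*cos(5*z/7)/45


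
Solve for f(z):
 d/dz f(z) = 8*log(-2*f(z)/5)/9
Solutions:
 -9*Integral(1/(log(-_y) - log(5) + log(2)), (_y, f(z)))/8 = C1 - z


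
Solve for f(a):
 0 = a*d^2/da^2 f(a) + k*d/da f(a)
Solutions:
 f(a) = C1 + a^(1 - re(k))*(C2*sin(log(a)*Abs(im(k))) + C3*cos(log(a)*im(k)))


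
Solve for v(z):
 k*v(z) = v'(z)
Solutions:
 v(z) = C1*exp(k*z)


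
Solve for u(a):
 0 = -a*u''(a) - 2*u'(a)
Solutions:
 u(a) = C1 + C2/a


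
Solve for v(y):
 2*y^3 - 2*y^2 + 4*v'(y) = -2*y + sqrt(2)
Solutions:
 v(y) = C1 - y^4/8 + y^3/6 - y^2/4 + sqrt(2)*y/4


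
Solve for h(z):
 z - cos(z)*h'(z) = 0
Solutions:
 h(z) = C1 + Integral(z/cos(z), z)


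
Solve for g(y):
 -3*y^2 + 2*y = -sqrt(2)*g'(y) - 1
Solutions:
 g(y) = C1 + sqrt(2)*y^3/2 - sqrt(2)*y^2/2 - sqrt(2)*y/2


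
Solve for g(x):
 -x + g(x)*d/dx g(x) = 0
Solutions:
 g(x) = -sqrt(C1 + x^2)
 g(x) = sqrt(C1 + x^2)


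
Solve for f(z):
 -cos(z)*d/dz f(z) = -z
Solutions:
 f(z) = C1 + Integral(z/cos(z), z)


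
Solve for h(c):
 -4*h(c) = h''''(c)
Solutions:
 h(c) = (C1*sin(c) + C2*cos(c))*exp(-c) + (C3*sin(c) + C4*cos(c))*exp(c)


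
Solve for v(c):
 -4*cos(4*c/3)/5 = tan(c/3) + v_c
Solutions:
 v(c) = C1 + 3*log(cos(c/3)) - 3*sin(4*c/3)/5


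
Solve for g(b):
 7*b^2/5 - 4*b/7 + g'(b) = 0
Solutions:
 g(b) = C1 - 7*b^3/15 + 2*b^2/7


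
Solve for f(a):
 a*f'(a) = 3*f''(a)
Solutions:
 f(a) = C1 + C2*erfi(sqrt(6)*a/6)


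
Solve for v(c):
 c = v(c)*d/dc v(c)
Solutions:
 v(c) = -sqrt(C1 + c^2)
 v(c) = sqrt(C1 + c^2)


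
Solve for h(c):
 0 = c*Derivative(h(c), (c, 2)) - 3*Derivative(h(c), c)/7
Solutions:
 h(c) = C1 + C2*c^(10/7)


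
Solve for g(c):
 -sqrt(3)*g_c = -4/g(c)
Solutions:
 g(c) = -sqrt(C1 + 24*sqrt(3)*c)/3
 g(c) = sqrt(C1 + 24*sqrt(3)*c)/3


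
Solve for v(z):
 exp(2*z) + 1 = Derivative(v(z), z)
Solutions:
 v(z) = C1 + z + exp(2*z)/2


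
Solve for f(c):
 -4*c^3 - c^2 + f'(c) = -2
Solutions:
 f(c) = C1 + c^4 + c^3/3 - 2*c


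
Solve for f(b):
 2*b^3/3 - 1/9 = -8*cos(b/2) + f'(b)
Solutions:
 f(b) = C1 + b^4/6 - b/9 + 16*sin(b/2)


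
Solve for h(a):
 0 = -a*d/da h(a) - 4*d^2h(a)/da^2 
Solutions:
 h(a) = C1 + C2*erf(sqrt(2)*a/4)


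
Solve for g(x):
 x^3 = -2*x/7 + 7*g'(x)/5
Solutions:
 g(x) = C1 + 5*x^4/28 + 5*x^2/49


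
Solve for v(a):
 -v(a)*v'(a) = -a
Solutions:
 v(a) = -sqrt(C1 + a^2)
 v(a) = sqrt(C1 + a^2)


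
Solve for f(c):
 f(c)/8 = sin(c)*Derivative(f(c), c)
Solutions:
 f(c) = C1*(cos(c) - 1)^(1/16)/(cos(c) + 1)^(1/16)


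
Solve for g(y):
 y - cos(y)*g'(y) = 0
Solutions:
 g(y) = C1 + Integral(y/cos(y), y)


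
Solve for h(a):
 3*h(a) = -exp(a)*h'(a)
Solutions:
 h(a) = C1*exp(3*exp(-a))


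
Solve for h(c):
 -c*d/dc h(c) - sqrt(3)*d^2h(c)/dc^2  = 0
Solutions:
 h(c) = C1 + C2*erf(sqrt(2)*3^(3/4)*c/6)


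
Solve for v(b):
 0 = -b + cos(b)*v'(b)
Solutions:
 v(b) = C1 + Integral(b/cos(b), b)


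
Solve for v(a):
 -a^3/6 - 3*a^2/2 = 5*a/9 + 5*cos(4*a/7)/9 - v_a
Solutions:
 v(a) = C1 + a^4/24 + a^3/2 + 5*a^2/18 + 35*sin(4*a/7)/36


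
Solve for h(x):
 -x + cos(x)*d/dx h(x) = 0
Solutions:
 h(x) = C1 + Integral(x/cos(x), x)


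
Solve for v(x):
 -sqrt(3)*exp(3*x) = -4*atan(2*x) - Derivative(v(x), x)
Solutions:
 v(x) = C1 - 4*x*atan(2*x) + sqrt(3)*exp(3*x)/3 + log(4*x^2 + 1)


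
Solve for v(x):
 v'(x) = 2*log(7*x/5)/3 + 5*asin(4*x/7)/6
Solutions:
 v(x) = C1 + 2*x*log(x)/3 + 5*x*asin(4*x/7)/6 - 2*x*log(5)/3 - 2*x/3 + 2*x*log(7)/3 + 5*sqrt(49 - 16*x^2)/24


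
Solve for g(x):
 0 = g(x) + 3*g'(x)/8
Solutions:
 g(x) = C1*exp(-8*x/3)


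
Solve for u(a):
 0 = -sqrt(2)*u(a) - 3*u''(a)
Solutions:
 u(a) = C1*sin(2^(1/4)*sqrt(3)*a/3) + C2*cos(2^(1/4)*sqrt(3)*a/3)


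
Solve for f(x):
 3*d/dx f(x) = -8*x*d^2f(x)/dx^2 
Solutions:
 f(x) = C1 + C2*x^(5/8)


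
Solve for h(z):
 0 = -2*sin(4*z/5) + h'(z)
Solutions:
 h(z) = C1 - 5*cos(4*z/5)/2


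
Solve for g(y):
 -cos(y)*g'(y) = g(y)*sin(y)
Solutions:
 g(y) = C1*cos(y)


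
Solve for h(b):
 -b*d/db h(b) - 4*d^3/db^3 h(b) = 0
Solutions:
 h(b) = C1 + Integral(C2*airyai(-2^(1/3)*b/2) + C3*airybi(-2^(1/3)*b/2), b)


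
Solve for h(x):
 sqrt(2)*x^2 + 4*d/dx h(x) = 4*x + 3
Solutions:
 h(x) = C1 - sqrt(2)*x^3/12 + x^2/2 + 3*x/4


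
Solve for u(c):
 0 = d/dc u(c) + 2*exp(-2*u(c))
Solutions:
 u(c) = log(-sqrt(C1 - 4*c))
 u(c) = log(C1 - 4*c)/2


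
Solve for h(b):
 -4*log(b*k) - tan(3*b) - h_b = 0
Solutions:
 h(b) = C1 - 4*b*log(b*k) + 4*b + log(cos(3*b))/3


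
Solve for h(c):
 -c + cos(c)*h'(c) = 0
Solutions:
 h(c) = C1 + Integral(c/cos(c), c)


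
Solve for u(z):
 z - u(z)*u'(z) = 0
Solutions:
 u(z) = -sqrt(C1 + z^2)
 u(z) = sqrt(C1 + z^2)


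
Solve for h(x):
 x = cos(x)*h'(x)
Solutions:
 h(x) = C1 + Integral(x/cos(x), x)


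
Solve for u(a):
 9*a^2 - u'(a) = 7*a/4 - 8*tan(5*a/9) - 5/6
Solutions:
 u(a) = C1 + 3*a^3 - 7*a^2/8 + 5*a/6 - 72*log(cos(5*a/9))/5


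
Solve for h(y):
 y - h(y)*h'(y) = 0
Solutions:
 h(y) = -sqrt(C1 + y^2)
 h(y) = sqrt(C1 + y^2)


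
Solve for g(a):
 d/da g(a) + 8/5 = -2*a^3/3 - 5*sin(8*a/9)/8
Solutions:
 g(a) = C1 - a^4/6 - 8*a/5 + 45*cos(8*a/9)/64


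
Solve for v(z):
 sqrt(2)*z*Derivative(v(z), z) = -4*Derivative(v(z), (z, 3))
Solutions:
 v(z) = C1 + Integral(C2*airyai(-sqrt(2)*z/2) + C3*airybi(-sqrt(2)*z/2), z)


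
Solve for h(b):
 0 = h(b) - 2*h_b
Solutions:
 h(b) = C1*exp(b/2)


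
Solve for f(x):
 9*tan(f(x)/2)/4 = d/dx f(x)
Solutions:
 f(x) = -2*asin(C1*exp(9*x/8)) + 2*pi
 f(x) = 2*asin(C1*exp(9*x/8))


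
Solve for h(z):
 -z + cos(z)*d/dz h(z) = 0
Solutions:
 h(z) = C1 + Integral(z/cos(z), z)


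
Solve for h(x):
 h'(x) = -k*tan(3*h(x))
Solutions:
 h(x) = -asin(C1*exp(-3*k*x))/3 + pi/3
 h(x) = asin(C1*exp(-3*k*x))/3


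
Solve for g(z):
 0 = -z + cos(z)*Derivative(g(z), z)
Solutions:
 g(z) = C1 + Integral(z/cos(z), z)


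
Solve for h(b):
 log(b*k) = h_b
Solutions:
 h(b) = C1 + b*log(b*k) - b


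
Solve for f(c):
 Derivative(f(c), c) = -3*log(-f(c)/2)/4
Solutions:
 4*Integral(1/(log(-_y) - log(2)), (_y, f(c)))/3 = C1 - c


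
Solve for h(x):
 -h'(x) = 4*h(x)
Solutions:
 h(x) = C1*exp(-4*x)


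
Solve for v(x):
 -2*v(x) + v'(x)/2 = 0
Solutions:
 v(x) = C1*exp(4*x)


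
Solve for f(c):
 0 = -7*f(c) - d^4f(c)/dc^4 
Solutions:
 f(c) = (C1*sin(sqrt(2)*7^(1/4)*c/2) + C2*cos(sqrt(2)*7^(1/4)*c/2))*exp(-sqrt(2)*7^(1/4)*c/2) + (C3*sin(sqrt(2)*7^(1/4)*c/2) + C4*cos(sqrt(2)*7^(1/4)*c/2))*exp(sqrt(2)*7^(1/4)*c/2)


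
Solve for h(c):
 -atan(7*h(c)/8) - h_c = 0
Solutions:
 Integral(1/atan(7*_y/8), (_y, h(c))) = C1 - c


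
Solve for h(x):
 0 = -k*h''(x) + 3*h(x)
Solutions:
 h(x) = C1*exp(-sqrt(3)*x*sqrt(1/k)) + C2*exp(sqrt(3)*x*sqrt(1/k))


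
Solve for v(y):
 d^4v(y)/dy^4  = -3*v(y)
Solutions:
 v(y) = (C1*sin(sqrt(2)*3^(1/4)*y/2) + C2*cos(sqrt(2)*3^(1/4)*y/2))*exp(-sqrt(2)*3^(1/4)*y/2) + (C3*sin(sqrt(2)*3^(1/4)*y/2) + C4*cos(sqrt(2)*3^(1/4)*y/2))*exp(sqrt(2)*3^(1/4)*y/2)


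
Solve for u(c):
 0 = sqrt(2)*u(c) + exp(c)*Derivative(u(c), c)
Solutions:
 u(c) = C1*exp(sqrt(2)*exp(-c))


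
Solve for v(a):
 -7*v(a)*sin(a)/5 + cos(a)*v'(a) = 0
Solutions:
 v(a) = C1/cos(a)^(7/5)


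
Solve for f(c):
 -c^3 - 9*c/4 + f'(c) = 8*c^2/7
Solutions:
 f(c) = C1 + c^4/4 + 8*c^3/21 + 9*c^2/8


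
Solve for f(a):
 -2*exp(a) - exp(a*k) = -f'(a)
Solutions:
 f(a) = C1 + 2*exp(a) + exp(a*k)/k


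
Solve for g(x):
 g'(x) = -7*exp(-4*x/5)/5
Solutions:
 g(x) = C1 + 7*exp(-4*x/5)/4


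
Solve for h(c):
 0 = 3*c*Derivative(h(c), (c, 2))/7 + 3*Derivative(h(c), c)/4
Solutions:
 h(c) = C1 + C2/c^(3/4)


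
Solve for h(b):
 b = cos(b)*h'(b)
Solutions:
 h(b) = C1 + Integral(b/cos(b), b)


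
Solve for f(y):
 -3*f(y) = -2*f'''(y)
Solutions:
 f(y) = C3*exp(2^(2/3)*3^(1/3)*y/2) + (C1*sin(2^(2/3)*3^(5/6)*y/4) + C2*cos(2^(2/3)*3^(5/6)*y/4))*exp(-2^(2/3)*3^(1/3)*y/4)


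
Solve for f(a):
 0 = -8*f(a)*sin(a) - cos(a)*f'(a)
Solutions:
 f(a) = C1*cos(a)^8


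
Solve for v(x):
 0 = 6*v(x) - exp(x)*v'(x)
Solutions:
 v(x) = C1*exp(-6*exp(-x))


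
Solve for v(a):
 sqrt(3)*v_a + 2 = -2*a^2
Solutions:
 v(a) = C1 - 2*sqrt(3)*a^3/9 - 2*sqrt(3)*a/3


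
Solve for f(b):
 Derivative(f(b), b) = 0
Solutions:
 f(b) = C1


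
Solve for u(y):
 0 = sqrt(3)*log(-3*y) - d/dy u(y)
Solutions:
 u(y) = C1 + sqrt(3)*y*log(-y) + sqrt(3)*y*(-1 + log(3))


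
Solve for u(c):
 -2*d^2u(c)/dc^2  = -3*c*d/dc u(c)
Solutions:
 u(c) = C1 + C2*erfi(sqrt(3)*c/2)


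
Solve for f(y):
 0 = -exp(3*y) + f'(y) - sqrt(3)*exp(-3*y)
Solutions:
 f(y) = C1 + exp(3*y)/3 - sqrt(3)*exp(-3*y)/3


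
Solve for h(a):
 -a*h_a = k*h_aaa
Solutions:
 h(a) = C1 + Integral(C2*airyai(a*(-1/k)^(1/3)) + C3*airybi(a*(-1/k)^(1/3)), a)


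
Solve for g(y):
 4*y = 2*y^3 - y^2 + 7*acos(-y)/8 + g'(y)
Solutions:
 g(y) = C1 - y^4/2 + y^3/3 + 2*y^2 - 7*y*acos(-y)/8 - 7*sqrt(1 - y^2)/8


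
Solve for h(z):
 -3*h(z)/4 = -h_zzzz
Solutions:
 h(z) = C1*exp(-sqrt(2)*3^(1/4)*z/2) + C2*exp(sqrt(2)*3^(1/4)*z/2) + C3*sin(sqrt(2)*3^(1/4)*z/2) + C4*cos(sqrt(2)*3^(1/4)*z/2)


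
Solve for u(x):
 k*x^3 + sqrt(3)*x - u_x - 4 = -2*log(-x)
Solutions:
 u(x) = C1 + k*x^4/4 + sqrt(3)*x^2/2 + 2*x*log(-x) - 6*x


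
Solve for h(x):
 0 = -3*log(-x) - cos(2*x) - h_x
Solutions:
 h(x) = C1 - 3*x*log(-x) + 3*x - sin(2*x)/2


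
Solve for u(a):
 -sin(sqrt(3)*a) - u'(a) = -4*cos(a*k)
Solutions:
 u(a) = C1 + sqrt(3)*cos(sqrt(3)*a)/3 + 4*sin(a*k)/k


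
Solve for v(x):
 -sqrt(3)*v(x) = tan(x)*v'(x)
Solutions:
 v(x) = C1/sin(x)^(sqrt(3))


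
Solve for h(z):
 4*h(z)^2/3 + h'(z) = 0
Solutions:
 h(z) = 3/(C1 + 4*z)


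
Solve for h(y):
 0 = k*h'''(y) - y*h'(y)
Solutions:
 h(y) = C1 + Integral(C2*airyai(y*(1/k)^(1/3)) + C3*airybi(y*(1/k)^(1/3)), y)


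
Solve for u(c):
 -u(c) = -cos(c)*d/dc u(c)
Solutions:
 u(c) = C1*sqrt(sin(c) + 1)/sqrt(sin(c) - 1)


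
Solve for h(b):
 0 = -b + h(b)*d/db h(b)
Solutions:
 h(b) = -sqrt(C1 + b^2)
 h(b) = sqrt(C1 + b^2)


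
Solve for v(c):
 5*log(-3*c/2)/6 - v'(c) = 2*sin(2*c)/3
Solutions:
 v(c) = C1 + 5*c*log(-c)/6 - 5*c/6 - 5*c*log(2)/6 + 5*c*log(3)/6 + cos(2*c)/3


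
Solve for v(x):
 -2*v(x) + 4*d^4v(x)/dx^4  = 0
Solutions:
 v(x) = C1*exp(-2^(3/4)*x/2) + C2*exp(2^(3/4)*x/2) + C3*sin(2^(3/4)*x/2) + C4*cos(2^(3/4)*x/2)


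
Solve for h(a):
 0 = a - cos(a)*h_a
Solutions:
 h(a) = C1 + Integral(a/cos(a), a)


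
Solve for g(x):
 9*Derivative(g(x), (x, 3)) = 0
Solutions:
 g(x) = C1 + C2*x + C3*x^2


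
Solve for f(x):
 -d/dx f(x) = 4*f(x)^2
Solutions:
 f(x) = 1/(C1 + 4*x)


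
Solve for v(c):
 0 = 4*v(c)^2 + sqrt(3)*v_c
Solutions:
 v(c) = 3/(C1 + 4*sqrt(3)*c)


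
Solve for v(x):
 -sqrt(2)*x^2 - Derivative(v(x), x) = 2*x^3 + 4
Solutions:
 v(x) = C1 - x^4/2 - sqrt(2)*x^3/3 - 4*x


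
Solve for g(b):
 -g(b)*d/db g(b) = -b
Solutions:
 g(b) = -sqrt(C1 + b^2)
 g(b) = sqrt(C1 + b^2)


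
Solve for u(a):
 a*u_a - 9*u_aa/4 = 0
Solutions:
 u(a) = C1 + C2*erfi(sqrt(2)*a/3)


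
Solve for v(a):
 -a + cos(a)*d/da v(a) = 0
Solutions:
 v(a) = C1 + Integral(a/cos(a), a)


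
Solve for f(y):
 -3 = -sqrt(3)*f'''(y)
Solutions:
 f(y) = C1 + C2*y + C3*y^2 + sqrt(3)*y^3/6


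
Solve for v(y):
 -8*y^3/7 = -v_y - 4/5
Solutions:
 v(y) = C1 + 2*y^4/7 - 4*y/5


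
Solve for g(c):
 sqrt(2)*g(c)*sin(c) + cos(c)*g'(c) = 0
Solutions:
 g(c) = C1*cos(c)^(sqrt(2))


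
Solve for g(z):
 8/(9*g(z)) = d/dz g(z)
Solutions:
 g(z) = -sqrt(C1 + 16*z)/3
 g(z) = sqrt(C1 + 16*z)/3


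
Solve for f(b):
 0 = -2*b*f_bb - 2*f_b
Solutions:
 f(b) = C1 + C2*log(b)


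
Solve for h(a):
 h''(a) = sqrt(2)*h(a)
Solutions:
 h(a) = C1*exp(-2^(1/4)*a) + C2*exp(2^(1/4)*a)


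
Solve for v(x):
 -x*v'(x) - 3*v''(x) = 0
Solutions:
 v(x) = C1 + C2*erf(sqrt(6)*x/6)


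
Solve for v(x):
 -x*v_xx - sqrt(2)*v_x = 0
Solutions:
 v(x) = C1 + C2*x^(1 - sqrt(2))


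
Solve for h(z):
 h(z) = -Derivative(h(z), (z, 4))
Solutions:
 h(z) = (C1*sin(sqrt(2)*z/2) + C2*cos(sqrt(2)*z/2))*exp(-sqrt(2)*z/2) + (C3*sin(sqrt(2)*z/2) + C4*cos(sqrt(2)*z/2))*exp(sqrt(2)*z/2)


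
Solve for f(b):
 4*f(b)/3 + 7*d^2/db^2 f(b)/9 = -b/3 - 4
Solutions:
 f(b) = C1*sin(2*sqrt(21)*b/7) + C2*cos(2*sqrt(21)*b/7) - b/4 - 3


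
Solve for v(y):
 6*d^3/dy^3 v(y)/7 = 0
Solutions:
 v(y) = C1 + C2*y + C3*y^2


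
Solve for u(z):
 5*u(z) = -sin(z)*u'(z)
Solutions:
 u(z) = C1*sqrt(cos(z) + 1)*(cos(z)^2 + 2*cos(z) + 1)/(sqrt(cos(z) - 1)*(cos(z)^2 - 2*cos(z) + 1))


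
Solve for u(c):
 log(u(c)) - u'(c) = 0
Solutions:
 li(u(c)) = C1 + c


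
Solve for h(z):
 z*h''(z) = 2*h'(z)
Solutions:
 h(z) = C1 + C2*z^3


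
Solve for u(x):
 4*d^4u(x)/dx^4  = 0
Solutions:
 u(x) = C1 + C2*x + C3*x^2 + C4*x^3


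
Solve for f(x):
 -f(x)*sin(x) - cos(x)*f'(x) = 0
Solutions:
 f(x) = C1*cos(x)


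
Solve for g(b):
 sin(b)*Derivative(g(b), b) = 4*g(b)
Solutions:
 g(b) = C1*(cos(b)^2 - 2*cos(b) + 1)/(cos(b)^2 + 2*cos(b) + 1)


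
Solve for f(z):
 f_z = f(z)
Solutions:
 f(z) = C1*exp(z)


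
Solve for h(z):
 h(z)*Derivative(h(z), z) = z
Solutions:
 h(z) = -sqrt(C1 + z^2)
 h(z) = sqrt(C1 + z^2)


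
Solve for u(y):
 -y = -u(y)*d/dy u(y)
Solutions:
 u(y) = -sqrt(C1 + y^2)
 u(y) = sqrt(C1 + y^2)


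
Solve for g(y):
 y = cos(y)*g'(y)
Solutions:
 g(y) = C1 + Integral(y/cos(y), y)


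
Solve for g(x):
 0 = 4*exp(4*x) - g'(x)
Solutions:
 g(x) = C1 + exp(4*x)


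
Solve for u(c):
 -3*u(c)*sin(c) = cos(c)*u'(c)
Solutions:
 u(c) = C1*cos(c)^3


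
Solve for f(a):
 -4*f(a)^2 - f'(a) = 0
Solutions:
 f(a) = 1/(C1 + 4*a)


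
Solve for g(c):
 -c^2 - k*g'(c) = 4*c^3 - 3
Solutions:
 g(c) = C1 - c^4/k - c^3/(3*k) + 3*c/k


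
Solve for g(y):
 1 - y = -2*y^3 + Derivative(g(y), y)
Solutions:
 g(y) = C1 + y^4/2 - y^2/2 + y


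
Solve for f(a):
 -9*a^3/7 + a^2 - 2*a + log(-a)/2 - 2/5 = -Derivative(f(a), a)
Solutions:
 f(a) = C1 + 9*a^4/28 - a^3/3 + a^2 - a*log(-a)/2 + 9*a/10


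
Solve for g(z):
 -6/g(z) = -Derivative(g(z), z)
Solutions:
 g(z) = -sqrt(C1 + 12*z)
 g(z) = sqrt(C1 + 12*z)


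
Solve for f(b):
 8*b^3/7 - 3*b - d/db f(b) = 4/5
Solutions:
 f(b) = C1 + 2*b^4/7 - 3*b^2/2 - 4*b/5


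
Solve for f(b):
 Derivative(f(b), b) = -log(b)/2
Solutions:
 f(b) = C1 - b*log(b)/2 + b/2


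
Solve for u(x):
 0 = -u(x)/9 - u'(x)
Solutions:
 u(x) = C1*exp(-x/9)


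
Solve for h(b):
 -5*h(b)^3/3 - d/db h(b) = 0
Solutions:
 h(b) = -sqrt(6)*sqrt(-1/(C1 - 5*b))/2
 h(b) = sqrt(6)*sqrt(-1/(C1 - 5*b))/2


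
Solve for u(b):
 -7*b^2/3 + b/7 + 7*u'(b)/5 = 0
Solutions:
 u(b) = C1 + 5*b^3/9 - 5*b^2/98


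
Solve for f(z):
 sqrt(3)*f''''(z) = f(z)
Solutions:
 f(z) = C1*exp(-3^(7/8)*z/3) + C2*exp(3^(7/8)*z/3) + C3*sin(3^(7/8)*z/3) + C4*cos(3^(7/8)*z/3)


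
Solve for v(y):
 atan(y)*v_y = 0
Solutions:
 v(y) = C1


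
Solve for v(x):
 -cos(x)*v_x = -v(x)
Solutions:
 v(x) = C1*sqrt(sin(x) + 1)/sqrt(sin(x) - 1)


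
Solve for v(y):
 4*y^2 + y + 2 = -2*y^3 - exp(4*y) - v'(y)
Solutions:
 v(y) = C1 - y^4/2 - 4*y^3/3 - y^2/2 - 2*y - exp(4*y)/4


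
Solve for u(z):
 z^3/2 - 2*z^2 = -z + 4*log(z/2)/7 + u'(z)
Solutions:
 u(z) = C1 + z^4/8 - 2*z^3/3 + z^2/2 - 4*z*log(z)/7 + 4*z*log(2)/7 + 4*z/7


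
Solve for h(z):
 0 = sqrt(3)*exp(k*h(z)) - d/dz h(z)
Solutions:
 h(z) = Piecewise((log(-1/(C1*k + sqrt(3)*k*z))/k, Ne(k, 0)), (nan, True))
 h(z) = Piecewise((C1 + sqrt(3)*z, Eq(k, 0)), (nan, True))


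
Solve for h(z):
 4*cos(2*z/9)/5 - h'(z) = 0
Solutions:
 h(z) = C1 + 18*sin(2*z/9)/5


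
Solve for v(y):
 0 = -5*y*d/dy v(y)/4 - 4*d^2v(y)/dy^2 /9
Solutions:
 v(y) = C1 + C2*erf(3*sqrt(10)*y/8)


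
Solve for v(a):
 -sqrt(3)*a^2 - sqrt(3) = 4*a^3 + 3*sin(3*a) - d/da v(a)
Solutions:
 v(a) = C1 + a^4 + sqrt(3)*a^3/3 + sqrt(3)*a - cos(3*a)


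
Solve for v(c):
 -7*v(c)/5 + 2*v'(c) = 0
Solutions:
 v(c) = C1*exp(7*c/10)


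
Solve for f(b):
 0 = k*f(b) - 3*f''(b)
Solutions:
 f(b) = C1*exp(-sqrt(3)*b*sqrt(k)/3) + C2*exp(sqrt(3)*b*sqrt(k)/3)


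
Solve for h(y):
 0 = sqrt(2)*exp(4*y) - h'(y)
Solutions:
 h(y) = C1 + sqrt(2)*exp(4*y)/4


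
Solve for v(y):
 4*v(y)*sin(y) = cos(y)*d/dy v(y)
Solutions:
 v(y) = C1/cos(y)^4


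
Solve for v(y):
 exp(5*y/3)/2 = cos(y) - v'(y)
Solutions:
 v(y) = C1 - 3*exp(5*y/3)/10 + sin(y)


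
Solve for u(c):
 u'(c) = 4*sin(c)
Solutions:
 u(c) = C1 - 4*cos(c)


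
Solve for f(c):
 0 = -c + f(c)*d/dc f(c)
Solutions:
 f(c) = -sqrt(C1 + c^2)
 f(c) = sqrt(C1 + c^2)


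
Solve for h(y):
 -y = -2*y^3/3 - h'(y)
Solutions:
 h(y) = C1 - y^4/6 + y^2/2


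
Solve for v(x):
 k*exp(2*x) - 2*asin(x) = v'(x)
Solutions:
 v(x) = C1 + k*exp(2*x)/2 - 2*x*asin(x) - 2*sqrt(1 - x^2)


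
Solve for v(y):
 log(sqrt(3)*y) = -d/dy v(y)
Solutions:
 v(y) = C1 - y*log(y) - y*log(3)/2 + y


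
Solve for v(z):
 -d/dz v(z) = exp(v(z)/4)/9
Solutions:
 v(z) = 4*log(1/(C1 + z)) + 8*log(6)


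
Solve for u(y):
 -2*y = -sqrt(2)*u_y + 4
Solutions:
 u(y) = C1 + sqrt(2)*y^2/2 + 2*sqrt(2)*y


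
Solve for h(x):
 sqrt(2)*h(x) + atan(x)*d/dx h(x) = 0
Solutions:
 h(x) = C1*exp(-sqrt(2)*Integral(1/atan(x), x))


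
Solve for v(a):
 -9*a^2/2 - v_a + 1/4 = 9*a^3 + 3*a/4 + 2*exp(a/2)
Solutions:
 v(a) = C1 - 9*a^4/4 - 3*a^3/2 - 3*a^2/8 + a/4 - 4*exp(a/2)


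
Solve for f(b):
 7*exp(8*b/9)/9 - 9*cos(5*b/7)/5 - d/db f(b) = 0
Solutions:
 f(b) = C1 + 7*exp(8*b/9)/8 - 63*sin(5*b/7)/25


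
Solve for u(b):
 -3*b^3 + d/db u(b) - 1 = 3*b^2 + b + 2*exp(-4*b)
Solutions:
 u(b) = C1 + 3*b^4/4 + b^3 + b^2/2 + b - exp(-4*b)/2


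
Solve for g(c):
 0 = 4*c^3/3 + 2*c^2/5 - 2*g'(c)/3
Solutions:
 g(c) = C1 + c^4/2 + c^3/5


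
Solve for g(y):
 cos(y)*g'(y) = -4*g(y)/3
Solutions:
 g(y) = C1*(sin(y) - 1)^(2/3)/(sin(y) + 1)^(2/3)


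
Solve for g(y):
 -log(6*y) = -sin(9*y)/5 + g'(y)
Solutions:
 g(y) = C1 - y*log(y) - y*log(6) + y - cos(9*y)/45


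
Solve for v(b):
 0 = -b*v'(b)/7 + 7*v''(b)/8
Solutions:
 v(b) = C1 + C2*erfi(2*b/7)


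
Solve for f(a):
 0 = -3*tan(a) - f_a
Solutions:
 f(a) = C1 + 3*log(cos(a))


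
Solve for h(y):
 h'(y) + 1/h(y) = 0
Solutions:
 h(y) = -sqrt(C1 - 2*y)
 h(y) = sqrt(C1 - 2*y)


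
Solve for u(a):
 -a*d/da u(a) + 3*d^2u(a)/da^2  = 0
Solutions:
 u(a) = C1 + C2*erfi(sqrt(6)*a/6)


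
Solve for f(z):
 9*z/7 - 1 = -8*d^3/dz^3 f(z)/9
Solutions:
 f(z) = C1 + C2*z + C3*z^2 - 27*z^4/448 + 3*z^3/16


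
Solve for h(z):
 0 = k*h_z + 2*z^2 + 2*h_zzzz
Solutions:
 h(z) = C1 + C2*exp(2^(2/3)*z*(-k)^(1/3)/2) + C3*exp(2^(2/3)*z*(-k)^(1/3)*(-1 + sqrt(3)*I)/4) + C4*exp(-2^(2/3)*z*(-k)^(1/3)*(1 + sqrt(3)*I)/4) - 2*z^3/(3*k)


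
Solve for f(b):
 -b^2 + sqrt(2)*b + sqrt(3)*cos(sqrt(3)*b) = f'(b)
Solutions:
 f(b) = C1 - b^3/3 + sqrt(2)*b^2/2 + sin(sqrt(3)*b)


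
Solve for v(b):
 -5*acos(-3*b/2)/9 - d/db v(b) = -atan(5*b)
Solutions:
 v(b) = C1 - 5*b*acos(-3*b/2)/9 + b*atan(5*b) - 5*sqrt(4 - 9*b^2)/27 - log(25*b^2 + 1)/10


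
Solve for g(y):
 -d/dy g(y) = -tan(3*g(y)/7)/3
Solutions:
 g(y) = -7*asin(C1*exp(y/7))/3 + 7*pi/3
 g(y) = 7*asin(C1*exp(y/7))/3


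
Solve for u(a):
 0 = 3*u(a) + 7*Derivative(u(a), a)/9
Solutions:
 u(a) = C1*exp(-27*a/7)


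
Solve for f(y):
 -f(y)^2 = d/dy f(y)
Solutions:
 f(y) = 1/(C1 + y)


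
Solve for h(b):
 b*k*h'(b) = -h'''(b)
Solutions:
 h(b) = C1 + Integral(C2*airyai(b*(-k)^(1/3)) + C3*airybi(b*(-k)^(1/3)), b)


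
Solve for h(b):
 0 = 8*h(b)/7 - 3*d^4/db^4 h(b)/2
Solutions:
 h(b) = C1*exp(-2*21^(3/4)*b/21) + C2*exp(2*21^(3/4)*b/21) + C3*sin(2*21^(3/4)*b/21) + C4*cos(2*21^(3/4)*b/21)


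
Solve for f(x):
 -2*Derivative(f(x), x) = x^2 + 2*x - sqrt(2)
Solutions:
 f(x) = C1 - x^3/6 - x^2/2 + sqrt(2)*x/2


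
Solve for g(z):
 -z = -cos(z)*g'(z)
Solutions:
 g(z) = C1 + Integral(z/cos(z), z)


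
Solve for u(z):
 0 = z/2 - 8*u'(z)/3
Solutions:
 u(z) = C1 + 3*z^2/32


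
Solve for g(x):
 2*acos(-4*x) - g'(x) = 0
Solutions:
 g(x) = C1 + 2*x*acos(-4*x) + sqrt(1 - 16*x^2)/2


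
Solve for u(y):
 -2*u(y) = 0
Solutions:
 u(y) = 0


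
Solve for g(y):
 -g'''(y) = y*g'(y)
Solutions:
 g(y) = C1 + Integral(C2*airyai(-y) + C3*airybi(-y), y)


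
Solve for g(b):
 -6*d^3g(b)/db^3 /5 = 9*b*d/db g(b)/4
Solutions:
 g(b) = C1 + Integral(C2*airyai(-15^(1/3)*b/2) + C3*airybi(-15^(1/3)*b/2), b)


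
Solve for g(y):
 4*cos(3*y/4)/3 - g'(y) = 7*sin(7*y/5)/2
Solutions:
 g(y) = C1 + 16*sin(3*y/4)/9 + 5*cos(7*y/5)/2


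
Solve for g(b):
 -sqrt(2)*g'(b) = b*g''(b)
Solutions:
 g(b) = C1 + C2*b^(1 - sqrt(2))


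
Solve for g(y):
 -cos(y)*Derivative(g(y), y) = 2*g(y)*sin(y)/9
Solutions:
 g(y) = C1*cos(y)^(2/9)


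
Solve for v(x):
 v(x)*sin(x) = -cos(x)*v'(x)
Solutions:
 v(x) = C1*cos(x)


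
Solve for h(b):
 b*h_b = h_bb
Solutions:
 h(b) = C1 + C2*erfi(sqrt(2)*b/2)


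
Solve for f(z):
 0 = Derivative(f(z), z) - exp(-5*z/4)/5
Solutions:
 f(z) = C1 - 4*exp(-5*z/4)/25


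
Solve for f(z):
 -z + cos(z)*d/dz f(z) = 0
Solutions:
 f(z) = C1 + Integral(z/cos(z), z)


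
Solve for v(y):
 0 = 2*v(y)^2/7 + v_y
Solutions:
 v(y) = 7/(C1 + 2*y)


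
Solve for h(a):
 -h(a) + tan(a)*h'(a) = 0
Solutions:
 h(a) = C1*sin(a)


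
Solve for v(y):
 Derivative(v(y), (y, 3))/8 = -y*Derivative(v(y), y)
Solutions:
 v(y) = C1 + Integral(C2*airyai(-2*y) + C3*airybi(-2*y), y)


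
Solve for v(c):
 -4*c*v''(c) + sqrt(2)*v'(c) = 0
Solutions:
 v(c) = C1 + C2*c^(sqrt(2)/4 + 1)


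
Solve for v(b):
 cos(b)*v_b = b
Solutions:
 v(b) = C1 + Integral(b/cos(b), b)


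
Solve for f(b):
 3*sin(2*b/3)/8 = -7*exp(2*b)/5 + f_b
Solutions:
 f(b) = C1 + 7*exp(2*b)/10 - 9*cos(2*b/3)/16


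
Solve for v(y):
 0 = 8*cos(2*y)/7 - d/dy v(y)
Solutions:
 v(y) = C1 + 4*sin(2*y)/7


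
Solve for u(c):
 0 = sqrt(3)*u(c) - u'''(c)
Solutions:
 u(c) = C3*exp(3^(1/6)*c) + (C1*sin(3^(2/3)*c/2) + C2*cos(3^(2/3)*c/2))*exp(-3^(1/6)*c/2)


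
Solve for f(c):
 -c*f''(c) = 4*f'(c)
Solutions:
 f(c) = C1 + C2/c^3


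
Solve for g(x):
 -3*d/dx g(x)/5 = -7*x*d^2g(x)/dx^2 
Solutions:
 g(x) = C1 + C2*x^(38/35)


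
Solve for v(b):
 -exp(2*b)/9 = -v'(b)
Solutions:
 v(b) = C1 + exp(2*b)/18


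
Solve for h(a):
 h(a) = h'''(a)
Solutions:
 h(a) = C3*exp(a) + (C1*sin(sqrt(3)*a/2) + C2*cos(sqrt(3)*a/2))*exp(-a/2)


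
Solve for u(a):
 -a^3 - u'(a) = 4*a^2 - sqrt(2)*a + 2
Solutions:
 u(a) = C1 - a^4/4 - 4*a^3/3 + sqrt(2)*a^2/2 - 2*a


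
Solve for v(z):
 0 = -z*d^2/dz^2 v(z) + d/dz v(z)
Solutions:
 v(z) = C1 + C2*z^2


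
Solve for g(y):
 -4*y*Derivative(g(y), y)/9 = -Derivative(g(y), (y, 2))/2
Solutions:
 g(y) = C1 + C2*erfi(2*y/3)


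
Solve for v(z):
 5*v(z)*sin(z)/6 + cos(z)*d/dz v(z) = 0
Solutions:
 v(z) = C1*cos(z)^(5/6)


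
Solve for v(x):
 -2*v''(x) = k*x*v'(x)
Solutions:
 v(x) = Piecewise((-sqrt(pi)*C1*erf(sqrt(k)*x/2)/sqrt(k) - C2, (k > 0) | (k < 0)), (-C1*x - C2, True))


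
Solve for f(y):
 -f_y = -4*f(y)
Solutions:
 f(y) = C1*exp(4*y)


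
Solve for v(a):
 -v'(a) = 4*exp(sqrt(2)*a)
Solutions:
 v(a) = C1 - 2*sqrt(2)*exp(sqrt(2)*a)


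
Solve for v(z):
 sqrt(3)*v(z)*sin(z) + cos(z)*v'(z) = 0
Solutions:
 v(z) = C1*cos(z)^(sqrt(3))


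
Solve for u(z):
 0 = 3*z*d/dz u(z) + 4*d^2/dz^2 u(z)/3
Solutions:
 u(z) = C1 + C2*erf(3*sqrt(2)*z/4)


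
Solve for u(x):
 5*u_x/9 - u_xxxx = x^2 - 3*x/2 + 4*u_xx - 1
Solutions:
 u(x) = C1 + C2*exp(-x*(-8*18^(1/3)/(5 + sqrt(793))^(1/3) + 12^(1/3)*(5 + sqrt(793))^(1/3))/12)*sin(2^(1/3)*3^(1/6)*x*(2/(5 + sqrt(793))^(1/3) + 2^(1/3)*3^(2/3)*(5 + sqrt(793))^(1/3)/12)) + C3*exp(-x*(-8*18^(1/3)/(5 + sqrt(793))^(1/3) + 12^(1/3)*(5 + sqrt(793))^(1/3))/12)*cos(2^(1/3)*3^(1/6)*x*(2/(5 + sqrt(793))^(1/3) + 2^(1/3)*3^(2/3)*(5 + sqrt(793))^(1/3)/12)) + C4*exp(x*(-8*18^(1/3)/(5 + sqrt(793))^(1/3) + 12^(1/3)*(5 + sqrt(793))^(1/3))/6) + 3*x^3/5 + 1161*x^2/100 + 20673*x/125


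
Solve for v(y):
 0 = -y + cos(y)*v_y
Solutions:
 v(y) = C1 + Integral(y/cos(y), y)


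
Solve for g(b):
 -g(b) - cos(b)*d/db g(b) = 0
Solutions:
 g(b) = C1*sqrt(sin(b) - 1)/sqrt(sin(b) + 1)


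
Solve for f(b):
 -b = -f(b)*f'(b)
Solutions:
 f(b) = -sqrt(C1 + b^2)
 f(b) = sqrt(C1 + b^2)


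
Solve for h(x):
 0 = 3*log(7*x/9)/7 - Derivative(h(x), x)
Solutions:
 h(x) = C1 + 3*x*log(x)/7 - 6*x*log(3)/7 - 3*x/7 + 3*x*log(7)/7


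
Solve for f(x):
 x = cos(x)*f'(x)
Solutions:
 f(x) = C1 + Integral(x/cos(x), x)


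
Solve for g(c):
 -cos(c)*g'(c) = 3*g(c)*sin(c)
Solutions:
 g(c) = C1*cos(c)^3


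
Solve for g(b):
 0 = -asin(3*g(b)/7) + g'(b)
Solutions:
 Integral(1/asin(3*_y/7), (_y, g(b))) = C1 + b


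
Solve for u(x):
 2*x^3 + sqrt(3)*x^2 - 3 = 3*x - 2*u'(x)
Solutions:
 u(x) = C1 - x^4/4 - sqrt(3)*x^3/6 + 3*x^2/4 + 3*x/2


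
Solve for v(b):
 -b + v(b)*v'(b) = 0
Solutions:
 v(b) = -sqrt(C1 + b^2)
 v(b) = sqrt(C1 + b^2)


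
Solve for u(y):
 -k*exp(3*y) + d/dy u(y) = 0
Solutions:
 u(y) = C1 + k*exp(3*y)/3


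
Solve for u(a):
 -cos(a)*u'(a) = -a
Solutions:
 u(a) = C1 + Integral(a/cos(a), a)


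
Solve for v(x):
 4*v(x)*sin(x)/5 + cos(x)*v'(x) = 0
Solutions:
 v(x) = C1*cos(x)^(4/5)


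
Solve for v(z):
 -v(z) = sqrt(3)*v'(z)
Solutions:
 v(z) = C1*exp(-sqrt(3)*z/3)


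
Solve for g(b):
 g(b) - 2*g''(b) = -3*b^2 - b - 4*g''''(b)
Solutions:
 g(b) = -3*b^2 - b + (C1*sin(sqrt(2)*b/4) + C2*cos(sqrt(2)*b/4))*exp(-sqrt(6)*b/4) + (C3*sin(sqrt(2)*b/4) + C4*cos(sqrt(2)*b/4))*exp(sqrt(6)*b/4) - 12


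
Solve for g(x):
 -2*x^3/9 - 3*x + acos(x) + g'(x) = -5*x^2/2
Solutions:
 g(x) = C1 + x^4/18 - 5*x^3/6 + 3*x^2/2 - x*acos(x) + sqrt(1 - x^2)


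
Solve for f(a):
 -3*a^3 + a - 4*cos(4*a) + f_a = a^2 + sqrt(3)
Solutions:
 f(a) = C1 + 3*a^4/4 + a^3/3 - a^2/2 + sqrt(3)*a + sin(4*a)


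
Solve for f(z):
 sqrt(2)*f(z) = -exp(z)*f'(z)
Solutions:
 f(z) = C1*exp(sqrt(2)*exp(-z))


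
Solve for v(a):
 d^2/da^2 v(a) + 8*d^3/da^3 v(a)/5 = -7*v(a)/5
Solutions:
 v(a) = C1*exp(a*(-10 + 25/(24*sqrt(66129) + 6173)^(1/3) + (24*sqrt(66129) + 6173)^(1/3))/48)*sin(sqrt(3)*a*(-(24*sqrt(66129) + 6173)^(1/3) + 25/(24*sqrt(66129) + 6173)^(1/3))/48) + C2*exp(a*(-10 + 25/(24*sqrt(66129) + 6173)^(1/3) + (24*sqrt(66129) + 6173)^(1/3))/48)*cos(sqrt(3)*a*(-(24*sqrt(66129) + 6173)^(1/3) + 25/(24*sqrt(66129) + 6173)^(1/3))/48) + C3*exp(-a*(25/(24*sqrt(66129) + 6173)^(1/3) + 5 + (24*sqrt(66129) + 6173)^(1/3))/24)


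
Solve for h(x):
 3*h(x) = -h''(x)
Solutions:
 h(x) = C1*sin(sqrt(3)*x) + C2*cos(sqrt(3)*x)


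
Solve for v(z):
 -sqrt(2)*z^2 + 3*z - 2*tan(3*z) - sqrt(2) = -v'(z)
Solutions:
 v(z) = C1 + sqrt(2)*z^3/3 - 3*z^2/2 + sqrt(2)*z - 2*log(cos(3*z))/3


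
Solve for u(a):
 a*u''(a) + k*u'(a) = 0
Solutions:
 u(a) = C1 + a^(1 - re(k))*(C2*sin(log(a)*Abs(im(k))) + C3*cos(log(a)*im(k)))


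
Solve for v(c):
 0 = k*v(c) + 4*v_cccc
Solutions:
 v(c) = C1*exp(-sqrt(2)*c*(-k)^(1/4)/2) + C2*exp(sqrt(2)*c*(-k)^(1/4)/2) + C3*exp(-sqrt(2)*I*c*(-k)^(1/4)/2) + C4*exp(sqrt(2)*I*c*(-k)^(1/4)/2)


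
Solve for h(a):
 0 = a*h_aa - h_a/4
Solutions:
 h(a) = C1 + C2*a^(5/4)


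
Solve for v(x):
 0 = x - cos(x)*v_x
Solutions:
 v(x) = C1 + Integral(x/cos(x), x)


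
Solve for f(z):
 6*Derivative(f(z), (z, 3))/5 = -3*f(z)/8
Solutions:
 f(z) = C3*exp(-2^(2/3)*5^(1/3)*z/4) + (C1*sin(2^(2/3)*sqrt(3)*5^(1/3)*z/8) + C2*cos(2^(2/3)*sqrt(3)*5^(1/3)*z/8))*exp(2^(2/3)*5^(1/3)*z/8)


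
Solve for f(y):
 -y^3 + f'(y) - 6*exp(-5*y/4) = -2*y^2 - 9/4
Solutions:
 f(y) = C1 + y^4/4 - 2*y^3/3 - 9*y/4 - 24*exp(-5*y/4)/5


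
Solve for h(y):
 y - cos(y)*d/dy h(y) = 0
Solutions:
 h(y) = C1 + Integral(y/cos(y), y)


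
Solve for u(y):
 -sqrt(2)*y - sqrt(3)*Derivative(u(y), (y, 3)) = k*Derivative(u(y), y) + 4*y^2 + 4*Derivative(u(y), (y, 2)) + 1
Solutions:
 u(y) = C1 + C2*exp(sqrt(3)*y*(sqrt(-sqrt(3)*k + 4) - 2)/3) + C3*exp(-sqrt(3)*y*(sqrt(-sqrt(3)*k + 4) + 2)/3) - 4*y^3/(3*k) - sqrt(2)*y^2/(2*k) - y/k + 16*y^2/k^2 + 4*sqrt(2)*y/k^2 + 8*sqrt(3)*y/k^2 - 128*y/k^3


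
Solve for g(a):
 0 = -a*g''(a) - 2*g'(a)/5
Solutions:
 g(a) = C1 + C2*a^(3/5)


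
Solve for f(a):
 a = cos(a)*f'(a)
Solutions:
 f(a) = C1 + Integral(a/cos(a), a)


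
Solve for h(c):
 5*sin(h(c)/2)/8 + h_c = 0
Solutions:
 5*c/8 + log(cos(h(c)/2) - 1) - log(cos(h(c)/2) + 1) = C1


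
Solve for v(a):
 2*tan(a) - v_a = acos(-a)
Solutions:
 v(a) = C1 - a*acos(-a) - sqrt(1 - a^2) - 2*log(cos(a))


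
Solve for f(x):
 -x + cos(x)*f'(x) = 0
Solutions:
 f(x) = C1 + Integral(x/cos(x), x)


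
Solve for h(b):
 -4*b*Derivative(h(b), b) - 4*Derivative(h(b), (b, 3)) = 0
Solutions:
 h(b) = C1 + Integral(C2*airyai(-b) + C3*airybi(-b), b)


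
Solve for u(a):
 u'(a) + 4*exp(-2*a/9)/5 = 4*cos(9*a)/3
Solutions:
 u(a) = C1 + 4*sin(9*a)/27 + 18*exp(-2*a/9)/5


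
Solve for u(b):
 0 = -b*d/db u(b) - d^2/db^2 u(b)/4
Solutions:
 u(b) = C1 + C2*erf(sqrt(2)*b)


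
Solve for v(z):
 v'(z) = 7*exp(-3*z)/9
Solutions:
 v(z) = C1 - 7*exp(-3*z)/27


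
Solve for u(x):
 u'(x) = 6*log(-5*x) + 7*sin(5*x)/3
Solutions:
 u(x) = C1 + 6*x*log(-x) - 6*x + 6*x*log(5) - 7*cos(5*x)/15


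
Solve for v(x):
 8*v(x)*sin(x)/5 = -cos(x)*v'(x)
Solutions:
 v(x) = C1*cos(x)^(8/5)


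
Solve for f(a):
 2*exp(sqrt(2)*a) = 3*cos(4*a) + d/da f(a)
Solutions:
 f(a) = C1 + sqrt(2)*exp(sqrt(2)*a) - 3*sin(4*a)/4


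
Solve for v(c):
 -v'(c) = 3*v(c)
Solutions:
 v(c) = C1*exp(-3*c)


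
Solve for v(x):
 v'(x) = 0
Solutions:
 v(x) = C1


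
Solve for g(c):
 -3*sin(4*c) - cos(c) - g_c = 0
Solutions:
 g(c) = C1 - sin(c) + 3*cos(4*c)/4


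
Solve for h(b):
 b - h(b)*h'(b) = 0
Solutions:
 h(b) = -sqrt(C1 + b^2)
 h(b) = sqrt(C1 + b^2)


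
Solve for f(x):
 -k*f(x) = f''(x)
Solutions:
 f(x) = C1*exp(-x*sqrt(-k)) + C2*exp(x*sqrt(-k))


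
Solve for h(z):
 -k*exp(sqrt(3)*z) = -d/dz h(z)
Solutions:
 h(z) = C1 + sqrt(3)*k*exp(sqrt(3)*z)/3


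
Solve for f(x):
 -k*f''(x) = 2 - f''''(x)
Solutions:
 f(x) = C1 + C2*x + C3*exp(-sqrt(k)*x) + C4*exp(sqrt(k)*x) - x^2/k


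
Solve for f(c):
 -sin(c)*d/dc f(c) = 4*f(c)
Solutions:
 f(c) = C1*(cos(c)^2 + 2*cos(c) + 1)/(cos(c)^2 - 2*cos(c) + 1)


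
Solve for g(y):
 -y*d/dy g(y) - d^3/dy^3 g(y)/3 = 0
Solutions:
 g(y) = C1 + Integral(C2*airyai(-3^(1/3)*y) + C3*airybi(-3^(1/3)*y), y)


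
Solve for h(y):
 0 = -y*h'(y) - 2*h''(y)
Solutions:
 h(y) = C1 + C2*erf(y/2)


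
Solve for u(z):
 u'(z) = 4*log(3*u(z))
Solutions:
 -Integral(1/(log(_y) + log(3)), (_y, u(z)))/4 = C1 - z


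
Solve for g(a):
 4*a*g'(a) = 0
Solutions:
 g(a) = C1


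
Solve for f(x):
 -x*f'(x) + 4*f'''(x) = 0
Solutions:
 f(x) = C1 + Integral(C2*airyai(2^(1/3)*x/2) + C3*airybi(2^(1/3)*x/2), x)


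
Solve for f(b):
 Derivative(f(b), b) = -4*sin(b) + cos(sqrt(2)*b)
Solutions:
 f(b) = C1 + sqrt(2)*sin(sqrt(2)*b)/2 + 4*cos(b)


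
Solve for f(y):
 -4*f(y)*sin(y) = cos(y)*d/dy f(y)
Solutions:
 f(y) = C1*cos(y)^4


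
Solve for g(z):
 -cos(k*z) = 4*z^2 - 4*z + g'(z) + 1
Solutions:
 g(z) = C1 - 4*z^3/3 + 2*z^2 - z - sin(k*z)/k
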